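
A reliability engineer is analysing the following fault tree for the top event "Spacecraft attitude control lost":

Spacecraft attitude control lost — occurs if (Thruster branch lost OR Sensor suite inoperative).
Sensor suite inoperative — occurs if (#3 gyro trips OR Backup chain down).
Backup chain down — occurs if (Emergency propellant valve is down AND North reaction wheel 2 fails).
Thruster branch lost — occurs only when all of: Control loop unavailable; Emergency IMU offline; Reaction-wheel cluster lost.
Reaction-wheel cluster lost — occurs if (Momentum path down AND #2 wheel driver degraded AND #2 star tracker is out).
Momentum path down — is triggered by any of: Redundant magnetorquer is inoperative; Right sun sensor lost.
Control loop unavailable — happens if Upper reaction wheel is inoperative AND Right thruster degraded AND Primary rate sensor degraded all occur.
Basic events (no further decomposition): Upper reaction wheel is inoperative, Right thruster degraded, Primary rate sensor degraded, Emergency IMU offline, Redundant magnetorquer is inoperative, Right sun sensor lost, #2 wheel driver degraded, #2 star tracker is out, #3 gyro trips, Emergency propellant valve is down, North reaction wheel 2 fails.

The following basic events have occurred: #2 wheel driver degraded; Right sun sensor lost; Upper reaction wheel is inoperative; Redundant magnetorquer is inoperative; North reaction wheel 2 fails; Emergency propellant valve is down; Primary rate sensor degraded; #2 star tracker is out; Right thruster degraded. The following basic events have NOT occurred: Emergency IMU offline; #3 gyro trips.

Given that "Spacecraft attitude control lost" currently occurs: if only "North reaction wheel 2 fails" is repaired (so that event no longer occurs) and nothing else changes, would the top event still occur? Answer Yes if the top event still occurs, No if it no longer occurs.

Counterfactual: set "North reaction wheel 2 fails" to not occurred.
Control loop unavailable [AND]: Upper reaction wheel is inoperative=occurs, Right thruster degraded=occurs, Primary rate sensor degraded=occurs → all inputs occur → occurs.
Momentum path down [OR]: Redundant magnetorquer is inoperative=occurs, Right sun sensor lost=occurs → at least one input occurs → occurs.
Reaction-wheel cluster lost [AND]: Momentum path down=occurs, #2 wheel driver degraded=occurs, #2 star tracker is out=occurs → all inputs occur → occurs.
Thruster branch lost [AND]: Control loop unavailable=occurs, Emergency IMU offline=not, Reaction-wheel cluster lost=occurs → not all inputs occur → does not occur.
Backup chain down [AND]: Emergency propellant valve is down=occurs, North reaction wheel 2 fails=not → not all inputs occur → does not occur.
Sensor suite inoperative [OR]: #3 gyro trips=not, Backup chain down=not → no input occurs → does not occur.
Spacecraft attitude control lost [OR]: Thruster branch lost=not, Sensor suite inoperative=not → no input occurs → does not occur.

No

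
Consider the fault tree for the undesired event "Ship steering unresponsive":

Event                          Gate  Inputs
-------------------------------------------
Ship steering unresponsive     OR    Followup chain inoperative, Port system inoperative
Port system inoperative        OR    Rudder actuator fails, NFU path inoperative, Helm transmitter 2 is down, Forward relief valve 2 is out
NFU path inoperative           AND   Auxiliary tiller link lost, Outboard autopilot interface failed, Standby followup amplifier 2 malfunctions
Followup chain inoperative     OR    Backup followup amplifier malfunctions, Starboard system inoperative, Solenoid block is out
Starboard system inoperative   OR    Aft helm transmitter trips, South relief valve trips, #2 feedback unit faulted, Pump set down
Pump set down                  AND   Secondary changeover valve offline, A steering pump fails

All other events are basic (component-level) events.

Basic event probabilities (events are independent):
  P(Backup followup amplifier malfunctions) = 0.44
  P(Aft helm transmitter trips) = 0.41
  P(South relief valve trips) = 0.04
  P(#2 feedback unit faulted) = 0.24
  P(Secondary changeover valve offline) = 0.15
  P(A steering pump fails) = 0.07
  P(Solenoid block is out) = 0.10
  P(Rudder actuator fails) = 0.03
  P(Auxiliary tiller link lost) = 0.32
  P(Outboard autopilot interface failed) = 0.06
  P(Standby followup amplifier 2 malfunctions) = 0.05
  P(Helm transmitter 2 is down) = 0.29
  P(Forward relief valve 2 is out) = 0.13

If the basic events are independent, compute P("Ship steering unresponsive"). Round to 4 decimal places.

P(Pump set down) [AND] = 0.15 × 0.07 = 0.010500
P(Starboard system inoperative) [OR] = 1 − (1−0.41) × (1−0.04) × (1−0.24) × (1−0.010500) = 0.574056
P(Followup chain inoperative) [OR] = 1 − (1−0.44) × (1−0.574056) × (1−0.10) = 0.785324
P(NFU path inoperative) [AND] = 0.32 × 0.06 × 0.05 = 0.000960
P(Port system inoperative) [OR] = 1 − (1−0.03) × (1−0.000960) × (1−0.29) × (1−0.13) = 0.401406
P(Ship steering unresponsive) [OR] = 1 − (1−0.785324) × (1−0.401406) = 0.871496
Rounded to 4 decimal places: P(Ship steering unresponsive) ≈ 0.8715.

0.8715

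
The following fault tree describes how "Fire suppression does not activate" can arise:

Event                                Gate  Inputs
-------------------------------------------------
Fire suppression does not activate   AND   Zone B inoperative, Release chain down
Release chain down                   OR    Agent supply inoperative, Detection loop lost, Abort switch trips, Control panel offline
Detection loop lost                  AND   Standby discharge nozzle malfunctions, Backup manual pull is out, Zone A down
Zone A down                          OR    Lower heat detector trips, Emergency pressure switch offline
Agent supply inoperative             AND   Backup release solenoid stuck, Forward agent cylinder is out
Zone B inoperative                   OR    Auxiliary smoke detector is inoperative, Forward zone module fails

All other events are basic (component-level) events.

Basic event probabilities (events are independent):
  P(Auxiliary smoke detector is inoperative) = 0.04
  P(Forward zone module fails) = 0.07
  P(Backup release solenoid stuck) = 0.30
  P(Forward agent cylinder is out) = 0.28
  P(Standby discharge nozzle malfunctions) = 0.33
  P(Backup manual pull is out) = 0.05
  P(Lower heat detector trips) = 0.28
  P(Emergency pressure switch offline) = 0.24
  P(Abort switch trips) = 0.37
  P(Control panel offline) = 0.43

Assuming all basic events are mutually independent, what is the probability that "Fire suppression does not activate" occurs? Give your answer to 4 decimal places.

0.0722

P(Zone B inoperative) [OR] = 1 − (1−0.04) × (1−0.07) = 0.107200
P(Agent supply inoperative) [AND] = 0.30 × 0.28 = 0.084000
P(Zone A down) [OR] = 1 − (1−0.28) × (1−0.24) = 0.452800
P(Detection loop lost) [AND] = 0.33 × 0.05 × 0.452800 = 0.007471
P(Release chain down) [OR] = 1 − (1−0.084000) × (1−0.007471) × (1−0.37) × (1−0.43) = 0.673522
P(Fire suppression does not activate) [AND] = 0.107200 × 0.673522 = 0.072202
Rounded to 4 decimal places: P(Fire suppression does not activate) ≈ 0.0722.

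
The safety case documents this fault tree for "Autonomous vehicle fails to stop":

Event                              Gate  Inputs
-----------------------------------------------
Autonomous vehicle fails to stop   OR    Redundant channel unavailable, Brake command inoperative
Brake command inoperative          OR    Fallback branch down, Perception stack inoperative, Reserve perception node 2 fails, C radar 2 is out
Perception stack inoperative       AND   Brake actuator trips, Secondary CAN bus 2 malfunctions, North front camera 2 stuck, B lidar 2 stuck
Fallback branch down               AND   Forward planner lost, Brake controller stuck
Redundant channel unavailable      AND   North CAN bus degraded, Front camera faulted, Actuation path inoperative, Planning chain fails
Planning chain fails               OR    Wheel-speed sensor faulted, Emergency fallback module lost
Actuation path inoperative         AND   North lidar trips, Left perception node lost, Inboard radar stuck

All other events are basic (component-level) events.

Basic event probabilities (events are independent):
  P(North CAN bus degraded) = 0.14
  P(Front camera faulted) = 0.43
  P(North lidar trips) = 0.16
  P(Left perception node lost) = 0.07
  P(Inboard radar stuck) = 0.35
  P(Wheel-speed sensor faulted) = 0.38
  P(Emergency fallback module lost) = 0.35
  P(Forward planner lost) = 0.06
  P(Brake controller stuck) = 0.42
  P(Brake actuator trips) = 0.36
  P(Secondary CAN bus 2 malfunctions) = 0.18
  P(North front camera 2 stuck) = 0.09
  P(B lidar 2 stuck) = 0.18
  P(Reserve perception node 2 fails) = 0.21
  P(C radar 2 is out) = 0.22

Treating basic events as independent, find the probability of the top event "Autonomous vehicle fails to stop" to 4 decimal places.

P(Actuation path inoperative) [AND] = 0.16 × 0.07 × 0.35 = 0.003920
P(Planning chain fails) [OR] = 1 − (1−0.38) × (1−0.35) = 0.597000
P(Redundant channel unavailable) [AND] = 0.14 × 0.43 × 0.003920 × 0.597000 = 0.000141
P(Fallback branch down) [AND] = 0.06 × 0.42 = 0.025200
P(Perception stack inoperative) [AND] = 0.36 × 0.18 × 0.09 × 0.18 = 0.001050
P(Brake command inoperative) [OR] = 1 − (1−0.025200) × (1−0.001050) × (1−0.21) × (1−0.22) = 0.399959
P(Autonomous vehicle fails to stop) [OR] = 1 − (1−0.000141) × (1−0.399959) = 0.400044
Rounded to 4 decimal places: P(Autonomous vehicle fails to stop) ≈ 0.4000.

0.4000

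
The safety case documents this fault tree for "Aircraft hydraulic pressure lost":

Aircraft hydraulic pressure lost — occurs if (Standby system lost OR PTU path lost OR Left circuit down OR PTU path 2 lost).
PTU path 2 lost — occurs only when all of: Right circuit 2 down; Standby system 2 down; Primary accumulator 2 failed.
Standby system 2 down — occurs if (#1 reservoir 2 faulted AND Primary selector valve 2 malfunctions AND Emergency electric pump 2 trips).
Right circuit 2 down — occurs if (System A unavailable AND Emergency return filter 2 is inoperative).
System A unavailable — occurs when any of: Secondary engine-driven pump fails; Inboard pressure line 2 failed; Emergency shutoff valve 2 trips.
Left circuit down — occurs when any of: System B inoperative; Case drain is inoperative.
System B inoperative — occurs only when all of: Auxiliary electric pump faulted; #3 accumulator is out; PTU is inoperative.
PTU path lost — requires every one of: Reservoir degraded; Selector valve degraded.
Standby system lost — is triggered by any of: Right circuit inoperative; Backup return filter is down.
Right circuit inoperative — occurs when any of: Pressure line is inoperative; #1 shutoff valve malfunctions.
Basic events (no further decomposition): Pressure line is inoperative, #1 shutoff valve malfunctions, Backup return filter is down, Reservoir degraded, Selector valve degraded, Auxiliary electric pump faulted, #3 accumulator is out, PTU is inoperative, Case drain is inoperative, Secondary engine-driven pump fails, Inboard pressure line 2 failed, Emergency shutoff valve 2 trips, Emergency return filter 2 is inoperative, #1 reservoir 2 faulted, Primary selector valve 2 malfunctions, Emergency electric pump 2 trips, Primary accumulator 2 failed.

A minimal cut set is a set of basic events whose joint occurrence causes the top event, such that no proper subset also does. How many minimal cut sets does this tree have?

9

Right circuit inoperative [OR]: union of children's cut sets → 2 cut set(s).
Standby system lost [OR]: union of children's cut sets → 3 cut set(s).
PTU path lost [AND]: one cut set from each child combined → 1 × 1 = 1 cut set(s).
System B inoperative [AND]: one cut set from each child combined → 1 × 1 × 1 = 1 cut set(s).
Left circuit down [OR]: union of children's cut sets → 2 cut set(s).
System A unavailable [OR]: union of children's cut sets → 3 cut set(s).
Right circuit 2 down [AND]: one cut set from each child combined → 3 × 1 = 3 cut set(s).
Standby system 2 down [AND]: one cut set from each child combined → 1 × 1 × 1 = 1 cut set(s).
PTU path 2 lost [AND]: one cut set from each child combined → 3 × 1 × 1 = 3 cut set(s).
Aircraft hydraulic pressure lost [OR]: union of children's cut sets → 9 cut set(s).
Minimal cut sets: {Pressure line is inoperative}; {#1 shutoff valve malfunctions}; {Backup return filter is down}; {Reservoir degraded, Selector valve degraded}; {#3 accumulator is out, Auxiliary electric pump faulted, PTU is inoperative}; {Case drain is inoperative}; {#1 reservoir 2 faulted, Emergency electric pump 2 trips, Emergency return filter 2 is inoperative, Primary accumulator 2 failed, Primary selector valve 2 malfunctions, Secondary engine-driven pump fails}; {#1 reservoir 2 faulted, Emergency electric pump 2 trips, Emergency return filter 2 is inoperative, Inboard pressure line 2 failed, Primary accumulator 2 failed, Primary selector valve 2 malfunctions}; {#1 reservoir 2 faulted, Emergency electric pump 2 trips, Emergency return filter 2 is inoperative, Emergency shutoff valve 2 trips, Primary accumulator 2 failed, Primary selector valve 2 malfunctions}.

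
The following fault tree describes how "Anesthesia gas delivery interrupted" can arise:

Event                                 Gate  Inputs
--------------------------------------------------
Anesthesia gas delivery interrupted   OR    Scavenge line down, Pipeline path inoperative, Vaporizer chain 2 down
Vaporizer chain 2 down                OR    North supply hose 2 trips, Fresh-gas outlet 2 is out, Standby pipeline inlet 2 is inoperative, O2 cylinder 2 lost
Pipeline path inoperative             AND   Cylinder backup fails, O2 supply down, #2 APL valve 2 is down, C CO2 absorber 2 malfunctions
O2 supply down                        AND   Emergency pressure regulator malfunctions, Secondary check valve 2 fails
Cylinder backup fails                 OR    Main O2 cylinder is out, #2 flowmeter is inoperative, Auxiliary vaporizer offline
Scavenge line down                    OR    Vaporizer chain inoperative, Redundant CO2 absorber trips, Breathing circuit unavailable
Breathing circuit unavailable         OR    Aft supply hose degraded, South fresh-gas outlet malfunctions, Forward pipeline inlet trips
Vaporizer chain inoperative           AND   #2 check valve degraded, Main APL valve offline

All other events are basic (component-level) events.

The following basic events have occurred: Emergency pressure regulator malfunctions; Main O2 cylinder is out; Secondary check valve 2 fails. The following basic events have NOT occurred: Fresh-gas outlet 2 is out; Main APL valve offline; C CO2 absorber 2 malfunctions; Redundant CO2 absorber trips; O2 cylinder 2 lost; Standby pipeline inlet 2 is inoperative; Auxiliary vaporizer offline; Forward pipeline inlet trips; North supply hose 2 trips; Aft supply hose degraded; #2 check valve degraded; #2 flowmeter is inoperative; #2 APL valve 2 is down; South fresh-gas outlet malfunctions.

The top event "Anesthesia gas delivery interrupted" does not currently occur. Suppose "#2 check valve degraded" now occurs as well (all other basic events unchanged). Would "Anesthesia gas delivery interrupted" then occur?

No

Counterfactual: set "#2 check valve degraded" to occurred.
Vaporizer chain inoperative [AND]: #2 check valve degraded=occurs, Main APL valve offline=not → not all inputs occur → does not occur.
Breathing circuit unavailable [OR]: Aft supply hose degraded=not, South fresh-gas outlet malfunctions=not, Forward pipeline inlet trips=not → no input occurs → does not occur.
Scavenge line down [OR]: Vaporizer chain inoperative=not, Redundant CO2 absorber trips=not, Breathing circuit unavailable=not → no input occurs → does not occur.
Cylinder backup fails [OR]: Main O2 cylinder is out=occurs, #2 flowmeter is inoperative=not, Auxiliary vaporizer offline=not → at least one input occurs → occurs.
O2 supply down [AND]: Emergency pressure regulator malfunctions=occurs, Secondary check valve 2 fails=occurs → all inputs occur → occurs.
Pipeline path inoperative [AND]: Cylinder backup fails=occurs, O2 supply down=occurs, #2 APL valve 2 is down=not, C CO2 absorber 2 malfunctions=not → not all inputs occur → does not occur.
Vaporizer chain 2 down [OR]: North supply hose 2 trips=not, Fresh-gas outlet 2 is out=not, Standby pipeline inlet 2 is inoperative=not, O2 cylinder 2 lost=not → no input occurs → does not occur.
Anesthesia gas delivery interrupted [OR]: Scavenge line down=not, Pipeline path inoperative=not, Vaporizer chain 2 down=not → no input occurs → does not occur.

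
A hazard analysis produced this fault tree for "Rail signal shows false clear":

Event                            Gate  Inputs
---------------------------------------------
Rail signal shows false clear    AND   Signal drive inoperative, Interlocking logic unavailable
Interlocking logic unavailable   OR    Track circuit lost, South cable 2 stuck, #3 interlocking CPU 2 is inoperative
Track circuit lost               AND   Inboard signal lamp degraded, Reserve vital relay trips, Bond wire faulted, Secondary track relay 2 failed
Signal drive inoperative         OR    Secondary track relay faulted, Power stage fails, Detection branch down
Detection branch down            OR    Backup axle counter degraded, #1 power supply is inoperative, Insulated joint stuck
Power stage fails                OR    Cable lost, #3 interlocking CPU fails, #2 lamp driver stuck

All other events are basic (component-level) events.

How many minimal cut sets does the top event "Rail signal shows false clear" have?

Power stage fails [OR]: union of children's cut sets → 3 cut set(s).
Detection branch down [OR]: union of children's cut sets → 3 cut set(s).
Signal drive inoperative [OR]: union of children's cut sets → 7 cut set(s).
Track circuit lost [AND]: one cut set from each child combined → 1 × 1 × 1 × 1 = 1 cut set(s).
Interlocking logic unavailable [OR]: union of children's cut sets → 3 cut set(s).
Rail signal shows false clear [AND]: one cut set from each child combined → 7 × 3 = 21 cut set(s).

21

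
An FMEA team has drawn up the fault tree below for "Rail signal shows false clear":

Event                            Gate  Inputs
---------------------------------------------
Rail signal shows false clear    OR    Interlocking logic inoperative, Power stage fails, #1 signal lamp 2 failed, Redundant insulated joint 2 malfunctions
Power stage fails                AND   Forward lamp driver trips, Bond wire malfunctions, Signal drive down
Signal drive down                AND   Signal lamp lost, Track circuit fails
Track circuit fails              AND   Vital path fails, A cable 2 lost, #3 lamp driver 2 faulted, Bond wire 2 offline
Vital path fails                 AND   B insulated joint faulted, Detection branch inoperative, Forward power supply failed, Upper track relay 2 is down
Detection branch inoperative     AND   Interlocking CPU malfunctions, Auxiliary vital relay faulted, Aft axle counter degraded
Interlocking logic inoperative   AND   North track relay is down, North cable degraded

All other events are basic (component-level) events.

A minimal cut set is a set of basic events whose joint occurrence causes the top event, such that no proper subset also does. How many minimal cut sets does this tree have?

Interlocking logic inoperative [AND]: one cut set from each child combined → 1 × 1 = 1 cut set(s).
Detection branch inoperative [AND]: one cut set from each child combined → 1 × 1 × 1 = 1 cut set(s).
Vital path fails [AND]: one cut set from each child combined → 1 × 1 × 1 × 1 = 1 cut set(s).
Track circuit fails [AND]: one cut set from each child combined → 1 × 1 × 1 × 1 = 1 cut set(s).
Signal drive down [AND]: one cut set from each child combined → 1 × 1 = 1 cut set(s).
Power stage fails [AND]: one cut set from each child combined → 1 × 1 × 1 = 1 cut set(s).
Rail signal shows false clear [OR]: union of children's cut sets → 4 cut set(s).
Minimal cut sets: {North cable degraded, North track relay is down}; {#3 lamp driver 2 faulted, A cable 2 lost, Aft axle counter degraded, Auxiliary vital relay faulted, B insulated joint faulted, Bond wire 2 offline, Bond wire malfunctions, Forward lamp driver trips, Forward power supply failed, Interlocking CPU malfunctions, Signal lamp lost, Upper track relay 2 is down}; {#1 signal lamp 2 failed}; {Redundant insulated joint 2 malfunctions}.

4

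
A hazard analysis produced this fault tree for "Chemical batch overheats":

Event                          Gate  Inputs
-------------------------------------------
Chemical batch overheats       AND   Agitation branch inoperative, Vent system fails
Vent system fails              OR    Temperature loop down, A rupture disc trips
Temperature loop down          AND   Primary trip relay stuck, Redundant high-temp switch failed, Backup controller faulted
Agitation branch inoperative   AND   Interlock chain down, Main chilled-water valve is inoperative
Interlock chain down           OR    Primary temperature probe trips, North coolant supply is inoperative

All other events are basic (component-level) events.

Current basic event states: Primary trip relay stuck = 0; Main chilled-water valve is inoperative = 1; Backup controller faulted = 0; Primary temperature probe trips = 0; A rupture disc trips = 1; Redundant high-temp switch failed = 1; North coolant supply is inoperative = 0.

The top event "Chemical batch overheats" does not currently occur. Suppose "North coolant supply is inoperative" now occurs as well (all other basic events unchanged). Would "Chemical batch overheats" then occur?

Yes

Counterfactual: set "North coolant supply is inoperative" to occurred.
Interlock chain down [OR]: Primary temperature probe trips=not, North coolant supply is inoperative=occurs → at least one input occurs → occurs.
Agitation branch inoperative [AND]: Interlock chain down=occurs, Main chilled-water valve is inoperative=occurs → all inputs occur → occurs.
Temperature loop down [AND]: Primary trip relay stuck=not, Redundant high-temp switch failed=occurs, Backup controller faulted=not → not all inputs occur → does not occur.
Vent system fails [OR]: Temperature loop down=not, A rupture disc trips=occurs → at least one input occurs → occurs.
Chemical batch overheats [AND]: Agitation branch inoperative=occurs, Vent system fails=occurs → all inputs occur → occurs.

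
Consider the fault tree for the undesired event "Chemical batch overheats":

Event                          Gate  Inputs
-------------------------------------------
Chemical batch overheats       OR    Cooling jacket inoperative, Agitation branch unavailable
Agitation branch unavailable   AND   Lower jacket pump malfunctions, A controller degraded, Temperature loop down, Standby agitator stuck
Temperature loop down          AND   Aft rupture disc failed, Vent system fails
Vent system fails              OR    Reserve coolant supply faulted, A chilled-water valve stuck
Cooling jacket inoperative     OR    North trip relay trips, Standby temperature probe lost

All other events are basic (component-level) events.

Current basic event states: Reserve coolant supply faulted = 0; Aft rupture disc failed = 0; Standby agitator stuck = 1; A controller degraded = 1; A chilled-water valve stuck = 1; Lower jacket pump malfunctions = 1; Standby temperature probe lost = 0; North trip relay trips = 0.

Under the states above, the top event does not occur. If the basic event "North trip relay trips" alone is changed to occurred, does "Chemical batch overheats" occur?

Yes

Counterfactual: set "North trip relay trips" to occurred.
Cooling jacket inoperative [OR]: North trip relay trips=occurs, Standby temperature probe lost=not → at least one input occurs → occurs.
Vent system fails [OR]: Reserve coolant supply faulted=not, A chilled-water valve stuck=occurs → at least one input occurs → occurs.
Temperature loop down [AND]: Aft rupture disc failed=not, Vent system fails=occurs → not all inputs occur → does not occur.
Agitation branch unavailable [AND]: Lower jacket pump malfunctions=occurs, A controller degraded=occurs, Temperature loop down=not, Standby agitator stuck=occurs → not all inputs occur → does not occur.
Chemical batch overheats [OR]: Cooling jacket inoperative=occurs, Agitation branch unavailable=not → at least one input occurs → occurs.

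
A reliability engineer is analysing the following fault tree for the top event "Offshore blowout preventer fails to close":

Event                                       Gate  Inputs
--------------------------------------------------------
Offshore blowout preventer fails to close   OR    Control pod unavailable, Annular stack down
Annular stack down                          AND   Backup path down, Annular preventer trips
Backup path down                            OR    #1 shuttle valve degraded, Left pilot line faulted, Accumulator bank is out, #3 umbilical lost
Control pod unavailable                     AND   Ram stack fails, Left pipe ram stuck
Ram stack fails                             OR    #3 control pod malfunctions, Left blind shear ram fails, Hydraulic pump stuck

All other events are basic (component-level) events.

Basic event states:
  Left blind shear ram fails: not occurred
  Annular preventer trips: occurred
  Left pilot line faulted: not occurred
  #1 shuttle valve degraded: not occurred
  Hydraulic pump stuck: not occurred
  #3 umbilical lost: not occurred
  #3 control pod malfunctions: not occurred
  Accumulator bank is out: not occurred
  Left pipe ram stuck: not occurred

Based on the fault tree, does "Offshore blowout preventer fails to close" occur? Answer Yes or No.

Ram stack fails [OR]: #3 control pod malfunctions=not, Left blind shear ram fails=not, Hydraulic pump stuck=not → no input occurs → does not occur.
Control pod unavailable [AND]: Ram stack fails=not, Left pipe ram stuck=not → not all inputs occur → does not occur.
Backup path down [OR]: #1 shuttle valve degraded=not, Left pilot line faulted=not, Accumulator bank is out=not, #3 umbilical lost=not → no input occurs → does not occur.
Annular stack down [AND]: Backup path down=not, Annular preventer trips=occurs → not all inputs occur → does not occur.
Offshore blowout preventer fails to close [OR]: Control pod unavailable=not, Annular stack down=not → no input occurs → does not occur.

No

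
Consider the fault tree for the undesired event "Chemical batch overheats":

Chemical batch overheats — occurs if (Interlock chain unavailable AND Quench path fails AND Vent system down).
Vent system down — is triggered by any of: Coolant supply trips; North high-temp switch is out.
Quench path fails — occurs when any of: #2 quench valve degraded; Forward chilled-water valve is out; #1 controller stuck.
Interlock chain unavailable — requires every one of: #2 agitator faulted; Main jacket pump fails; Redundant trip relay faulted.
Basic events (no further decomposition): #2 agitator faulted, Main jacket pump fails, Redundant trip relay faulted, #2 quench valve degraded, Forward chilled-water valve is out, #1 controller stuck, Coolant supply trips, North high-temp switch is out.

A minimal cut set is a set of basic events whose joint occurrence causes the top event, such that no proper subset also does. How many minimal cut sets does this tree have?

Interlock chain unavailable [AND]: one cut set from each child combined → 1 × 1 × 1 = 1 cut set(s).
Quench path fails [OR]: union of children's cut sets → 3 cut set(s).
Vent system down [OR]: union of children's cut sets → 2 cut set(s).
Chemical batch overheats [AND]: one cut set from each child combined → 1 × 3 × 2 = 6 cut set(s).
Minimal cut sets: {#2 agitator faulted, #2 quench valve degraded, Coolant supply trips, Main jacket pump fails, Redundant trip relay faulted}; {#2 agitator faulted, #2 quench valve degraded, Main jacket pump fails, North high-temp switch is out, Redundant trip relay faulted}; {#2 agitator faulted, Coolant supply trips, Forward chilled-water valve is out, Main jacket pump fails, Redundant trip relay faulted}; {#2 agitator faulted, Forward chilled-water valve is out, Main jacket pump fails, North high-temp switch is out, Redundant trip relay faulted}; {#1 controller stuck, #2 agitator faulted, Coolant supply trips, Main jacket pump fails, Redundant trip relay faulted}; {#1 controller stuck, #2 agitator faulted, Main jacket pump fails, North high-temp switch is out, Redundant trip relay faulted}.

6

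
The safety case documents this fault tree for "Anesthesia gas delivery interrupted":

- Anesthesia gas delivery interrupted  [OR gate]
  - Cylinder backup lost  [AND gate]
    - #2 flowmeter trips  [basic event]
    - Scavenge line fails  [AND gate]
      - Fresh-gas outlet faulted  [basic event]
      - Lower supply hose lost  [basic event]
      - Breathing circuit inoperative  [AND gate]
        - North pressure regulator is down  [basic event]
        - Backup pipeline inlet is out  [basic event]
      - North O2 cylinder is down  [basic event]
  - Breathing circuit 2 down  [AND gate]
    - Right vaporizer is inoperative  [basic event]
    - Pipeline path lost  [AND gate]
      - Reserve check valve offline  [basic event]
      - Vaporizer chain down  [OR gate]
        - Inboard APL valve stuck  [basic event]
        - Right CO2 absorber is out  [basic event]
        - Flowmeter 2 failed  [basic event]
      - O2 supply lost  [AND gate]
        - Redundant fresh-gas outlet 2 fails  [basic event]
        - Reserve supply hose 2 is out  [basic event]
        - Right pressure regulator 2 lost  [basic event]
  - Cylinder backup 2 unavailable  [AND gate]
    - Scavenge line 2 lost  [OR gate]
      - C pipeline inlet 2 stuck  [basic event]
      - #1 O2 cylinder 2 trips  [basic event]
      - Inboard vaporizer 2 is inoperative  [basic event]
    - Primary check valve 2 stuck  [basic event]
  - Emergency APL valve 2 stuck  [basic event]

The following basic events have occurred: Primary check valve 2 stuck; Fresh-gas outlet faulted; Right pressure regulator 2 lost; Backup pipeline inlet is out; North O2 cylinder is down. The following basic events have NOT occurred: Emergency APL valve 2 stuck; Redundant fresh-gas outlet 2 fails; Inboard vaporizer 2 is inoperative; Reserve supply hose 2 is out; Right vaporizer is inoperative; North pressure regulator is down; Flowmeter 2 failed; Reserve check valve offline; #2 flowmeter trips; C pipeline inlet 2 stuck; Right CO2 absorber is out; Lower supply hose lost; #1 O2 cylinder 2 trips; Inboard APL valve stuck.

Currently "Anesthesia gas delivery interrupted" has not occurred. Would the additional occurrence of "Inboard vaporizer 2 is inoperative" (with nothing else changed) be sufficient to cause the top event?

Yes

Counterfactual: set "Inboard vaporizer 2 is inoperative" to occurred.
Breathing circuit inoperative [AND]: North pressure regulator is down=not, Backup pipeline inlet is out=occurs → not all inputs occur → does not occur.
Scavenge line fails [AND]: Fresh-gas outlet faulted=occurs, Lower supply hose lost=not, Breathing circuit inoperative=not, North O2 cylinder is down=occurs → not all inputs occur → does not occur.
Cylinder backup lost [AND]: #2 flowmeter trips=not, Scavenge line fails=not → not all inputs occur → does not occur.
Vaporizer chain down [OR]: Inboard APL valve stuck=not, Right CO2 absorber is out=not, Flowmeter 2 failed=not → no input occurs → does not occur.
O2 supply lost [AND]: Redundant fresh-gas outlet 2 fails=not, Reserve supply hose 2 is out=not, Right pressure regulator 2 lost=occurs → not all inputs occur → does not occur.
Pipeline path lost [AND]: Reserve check valve offline=not, Vaporizer chain down=not, O2 supply lost=not → not all inputs occur → does not occur.
Breathing circuit 2 down [AND]: Right vaporizer is inoperative=not, Pipeline path lost=not → not all inputs occur → does not occur.
Scavenge line 2 lost [OR]: C pipeline inlet 2 stuck=not, #1 O2 cylinder 2 trips=not, Inboard vaporizer 2 is inoperative=occurs → at least one input occurs → occurs.
Cylinder backup 2 unavailable [AND]: Scavenge line 2 lost=occurs, Primary check valve 2 stuck=occurs → all inputs occur → occurs.
Anesthesia gas delivery interrupted [OR]: Cylinder backup lost=not, Breathing circuit 2 down=not, Cylinder backup 2 unavailable=occurs, Emergency APL valve 2 stuck=not → at least one input occurs → occurs.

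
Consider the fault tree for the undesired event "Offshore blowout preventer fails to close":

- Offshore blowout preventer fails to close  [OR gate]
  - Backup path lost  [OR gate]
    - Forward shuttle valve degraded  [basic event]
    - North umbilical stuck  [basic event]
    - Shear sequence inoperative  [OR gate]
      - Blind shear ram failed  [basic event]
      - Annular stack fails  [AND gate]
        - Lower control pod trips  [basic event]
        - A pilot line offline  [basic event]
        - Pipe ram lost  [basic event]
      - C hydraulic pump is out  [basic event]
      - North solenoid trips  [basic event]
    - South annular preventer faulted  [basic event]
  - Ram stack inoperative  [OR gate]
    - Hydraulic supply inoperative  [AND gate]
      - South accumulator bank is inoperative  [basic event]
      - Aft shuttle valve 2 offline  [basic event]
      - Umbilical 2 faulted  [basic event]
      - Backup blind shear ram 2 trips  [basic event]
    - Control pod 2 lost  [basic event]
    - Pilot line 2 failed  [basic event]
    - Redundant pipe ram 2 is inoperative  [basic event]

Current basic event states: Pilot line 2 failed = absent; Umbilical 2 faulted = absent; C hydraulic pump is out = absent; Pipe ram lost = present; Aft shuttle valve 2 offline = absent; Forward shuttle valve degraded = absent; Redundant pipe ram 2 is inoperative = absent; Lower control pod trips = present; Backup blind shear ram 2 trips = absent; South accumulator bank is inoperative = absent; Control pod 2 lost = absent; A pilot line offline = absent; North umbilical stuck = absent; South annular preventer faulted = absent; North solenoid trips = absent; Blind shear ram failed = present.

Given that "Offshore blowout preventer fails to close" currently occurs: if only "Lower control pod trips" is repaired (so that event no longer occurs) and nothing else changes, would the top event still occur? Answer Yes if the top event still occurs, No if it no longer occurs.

Counterfactual: set "Lower control pod trips" to not occurred.
Annular stack fails [AND]: Lower control pod trips=not, A pilot line offline=not, Pipe ram lost=occurs → not all inputs occur → does not occur.
Shear sequence inoperative [OR]: Blind shear ram failed=occurs, Annular stack fails=not, C hydraulic pump is out=not, North solenoid trips=not → at least one input occurs → occurs.
Backup path lost [OR]: Forward shuttle valve degraded=not, North umbilical stuck=not, Shear sequence inoperative=occurs, South annular preventer faulted=not → at least one input occurs → occurs.
Hydraulic supply inoperative [AND]: South accumulator bank is inoperative=not, Aft shuttle valve 2 offline=not, Umbilical 2 faulted=not, Backup blind shear ram 2 trips=not → not all inputs occur → does not occur.
Ram stack inoperative [OR]: Hydraulic supply inoperative=not, Control pod 2 lost=not, Pilot line 2 failed=not, Redundant pipe ram 2 is inoperative=not → no input occurs → does not occur.
Offshore blowout preventer fails to close [OR]: Backup path lost=occurs, Ram stack inoperative=not → at least one input occurs → occurs.

Yes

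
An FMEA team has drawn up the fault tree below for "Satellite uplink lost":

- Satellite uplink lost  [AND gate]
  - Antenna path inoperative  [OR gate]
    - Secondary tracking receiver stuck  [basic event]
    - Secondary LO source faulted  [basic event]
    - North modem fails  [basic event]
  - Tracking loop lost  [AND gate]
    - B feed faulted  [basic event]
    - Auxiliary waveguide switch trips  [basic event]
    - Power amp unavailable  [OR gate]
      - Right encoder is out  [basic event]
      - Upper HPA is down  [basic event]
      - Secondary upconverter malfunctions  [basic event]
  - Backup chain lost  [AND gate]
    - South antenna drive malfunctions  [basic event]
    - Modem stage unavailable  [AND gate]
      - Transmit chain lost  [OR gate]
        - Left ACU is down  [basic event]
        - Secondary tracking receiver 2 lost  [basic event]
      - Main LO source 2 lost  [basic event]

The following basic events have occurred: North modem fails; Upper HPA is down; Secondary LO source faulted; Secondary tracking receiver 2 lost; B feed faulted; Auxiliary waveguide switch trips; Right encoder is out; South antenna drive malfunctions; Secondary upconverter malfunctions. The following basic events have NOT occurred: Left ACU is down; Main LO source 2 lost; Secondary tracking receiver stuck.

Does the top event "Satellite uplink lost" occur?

Antenna path inoperative [OR]: Secondary tracking receiver stuck=not, Secondary LO source faulted=occurs, North modem fails=occurs → at least one input occurs → occurs.
Power amp unavailable [OR]: Right encoder is out=occurs, Upper HPA is down=occurs, Secondary upconverter malfunctions=occurs → at least one input occurs → occurs.
Tracking loop lost [AND]: B feed faulted=occurs, Auxiliary waveguide switch trips=occurs, Power amp unavailable=occurs → all inputs occur → occurs.
Transmit chain lost [OR]: Left ACU is down=not, Secondary tracking receiver 2 lost=occurs → at least one input occurs → occurs.
Modem stage unavailable [AND]: Transmit chain lost=occurs, Main LO source 2 lost=not → not all inputs occur → does not occur.
Backup chain lost [AND]: South antenna drive malfunctions=occurs, Modem stage unavailable=not → not all inputs occur → does not occur.
Satellite uplink lost [AND]: Antenna path inoperative=occurs, Tracking loop lost=occurs, Backup chain lost=not → not all inputs occur → does not occur.

No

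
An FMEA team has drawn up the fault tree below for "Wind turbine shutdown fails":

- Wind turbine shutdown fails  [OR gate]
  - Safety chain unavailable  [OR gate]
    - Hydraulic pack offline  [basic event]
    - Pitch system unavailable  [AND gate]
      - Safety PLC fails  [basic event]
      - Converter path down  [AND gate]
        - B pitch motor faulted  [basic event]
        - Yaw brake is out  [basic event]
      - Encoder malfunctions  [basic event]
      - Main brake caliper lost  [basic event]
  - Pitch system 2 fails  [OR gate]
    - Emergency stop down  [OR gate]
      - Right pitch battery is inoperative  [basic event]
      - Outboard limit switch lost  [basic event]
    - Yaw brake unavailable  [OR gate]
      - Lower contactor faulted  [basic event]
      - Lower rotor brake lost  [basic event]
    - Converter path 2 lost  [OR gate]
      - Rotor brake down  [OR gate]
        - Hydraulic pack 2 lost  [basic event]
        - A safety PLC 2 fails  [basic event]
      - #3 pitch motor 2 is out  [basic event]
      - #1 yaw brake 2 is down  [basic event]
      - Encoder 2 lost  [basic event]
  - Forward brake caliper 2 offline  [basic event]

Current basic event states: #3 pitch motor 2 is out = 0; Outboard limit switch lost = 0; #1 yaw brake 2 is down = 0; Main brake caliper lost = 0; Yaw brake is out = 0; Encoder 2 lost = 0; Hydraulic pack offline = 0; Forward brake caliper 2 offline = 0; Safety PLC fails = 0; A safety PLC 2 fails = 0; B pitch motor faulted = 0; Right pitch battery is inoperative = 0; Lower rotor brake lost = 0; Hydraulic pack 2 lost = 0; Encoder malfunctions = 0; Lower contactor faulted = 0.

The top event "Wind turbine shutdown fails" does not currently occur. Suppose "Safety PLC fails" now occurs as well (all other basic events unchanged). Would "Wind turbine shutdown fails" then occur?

No

Counterfactual: set "Safety PLC fails" to occurred.
Converter path down [AND]: B pitch motor faulted=not, Yaw brake is out=not → not all inputs occur → does not occur.
Pitch system unavailable [AND]: Safety PLC fails=occurs, Converter path down=not, Encoder malfunctions=not, Main brake caliper lost=not → not all inputs occur → does not occur.
Safety chain unavailable [OR]: Hydraulic pack offline=not, Pitch system unavailable=not → no input occurs → does not occur.
Emergency stop down [OR]: Right pitch battery is inoperative=not, Outboard limit switch lost=not → no input occurs → does not occur.
Yaw brake unavailable [OR]: Lower contactor faulted=not, Lower rotor brake lost=not → no input occurs → does not occur.
Rotor brake down [OR]: Hydraulic pack 2 lost=not, A safety PLC 2 fails=not → no input occurs → does not occur.
Converter path 2 lost [OR]: Rotor brake down=not, #3 pitch motor 2 is out=not, #1 yaw brake 2 is down=not, Encoder 2 lost=not → no input occurs → does not occur.
Pitch system 2 fails [OR]: Emergency stop down=not, Yaw brake unavailable=not, Converter path 2 lost=not → no input occurs → does not occur.
Wind turbine shutdown fails [OR]: Safety chain unavailable=not, Pitch system 2 fails=not, Forward brake caliper 2 offline=not → no input occurs → does not occur.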